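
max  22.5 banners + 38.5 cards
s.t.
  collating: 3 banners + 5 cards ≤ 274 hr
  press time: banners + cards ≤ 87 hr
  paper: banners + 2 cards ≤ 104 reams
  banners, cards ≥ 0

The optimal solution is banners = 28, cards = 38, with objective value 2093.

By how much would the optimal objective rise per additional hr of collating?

6.5

Binding: collating and paper. Non-binding: press time (21 unused).
Slack constraints have shadow price 0 (complementary slackness).
The binding rows give the dual system: 3·y_collating + 1·y_paper = 22.5 and 5·y_collating + 2·y_paper = 38.5.
→ y_collating = 6.5 and y_paper = 3.
Shadow price of collating = 6.5.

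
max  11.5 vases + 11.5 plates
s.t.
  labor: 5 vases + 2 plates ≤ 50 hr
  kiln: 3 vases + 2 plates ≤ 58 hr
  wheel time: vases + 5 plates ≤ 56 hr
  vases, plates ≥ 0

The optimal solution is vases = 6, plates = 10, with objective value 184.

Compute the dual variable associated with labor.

2

At the optimum: labor uses 50 of 50 (binding); kiln uses 38 of 58 (slack = 20); wheel time uses 56 of 56 (binding).
Since kiln is not tight, its dual is 0.
The binding rows give the dual system: 5·y_labor + 1·y_wheel time = 11.5 and 2·y_labor + 5·y_wheel time = 11.5.
This yields shadow prices y_labor = 2, y_wheel time = 1.5.
Shadow price of labor = 2.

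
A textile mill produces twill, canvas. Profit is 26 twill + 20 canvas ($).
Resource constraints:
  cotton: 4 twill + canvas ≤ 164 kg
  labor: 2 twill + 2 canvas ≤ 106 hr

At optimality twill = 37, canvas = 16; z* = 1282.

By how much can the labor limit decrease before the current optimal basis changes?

Binding constraints: cotton, labor. The basis is B = [[4,1],[2,2]] with det 6.
Per unit decrease in labor, x* moves by d = (0.1667, -0.6667).
The basis stays optimal until canvas reaches 0; allowable decrease = 24 hr.

24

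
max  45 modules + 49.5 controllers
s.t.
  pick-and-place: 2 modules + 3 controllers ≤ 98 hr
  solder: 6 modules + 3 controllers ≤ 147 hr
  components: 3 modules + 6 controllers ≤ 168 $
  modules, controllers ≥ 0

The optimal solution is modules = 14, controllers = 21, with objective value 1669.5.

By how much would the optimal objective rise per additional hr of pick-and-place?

0

Binding: solder and components. Non-binding: pick-and-place (7 unused).
Slack constraints have shadow price 0 (complementary slackness).
The binding rows give the dual system: 6·y_solder + 3·y_components = 45 and 3·y_solder + 6·y_components = 49.5.
→ y_solder = 4.5 and y_components = 6.
Shadow price of pick-and-place = 0.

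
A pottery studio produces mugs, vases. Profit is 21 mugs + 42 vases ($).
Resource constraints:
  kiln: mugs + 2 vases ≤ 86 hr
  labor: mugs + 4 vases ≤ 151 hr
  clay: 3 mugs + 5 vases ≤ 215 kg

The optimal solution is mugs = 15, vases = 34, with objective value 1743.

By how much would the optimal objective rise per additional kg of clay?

Check each constraint at x*: kiln 83/86 (slack 3); labor 151/151 (tight); clay 215/215 (tight).
By complementary slackness, y = 0 for the non-binding constraint.
Dual feasibility on the basic columns requires 1·y_labor + 3·y_clay = 21, 4·y_labor + 5·y_clay = 42.
→ y_labor = 3 and y_clay = 6.
Shadow price of clay = 6.

6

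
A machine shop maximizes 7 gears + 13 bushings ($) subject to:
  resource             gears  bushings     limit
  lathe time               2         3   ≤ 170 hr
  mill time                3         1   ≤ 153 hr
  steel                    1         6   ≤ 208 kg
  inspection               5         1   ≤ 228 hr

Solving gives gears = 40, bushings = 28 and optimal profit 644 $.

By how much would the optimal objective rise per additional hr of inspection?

Binding: steel and inspection. Non-binding: lathe time (6 unused), mill time (5 unused).
Slack constraints have shadow price 0 (complementary slackness).
The binding rows give the dual system: 1·y_steel + 5·y_inspection = 7 and 6·y_steel + 1·y_inspection = 13.
This yields shadow prices y_steel = 2, y_inspection = 1.
Shadow price of inspection = 1.

1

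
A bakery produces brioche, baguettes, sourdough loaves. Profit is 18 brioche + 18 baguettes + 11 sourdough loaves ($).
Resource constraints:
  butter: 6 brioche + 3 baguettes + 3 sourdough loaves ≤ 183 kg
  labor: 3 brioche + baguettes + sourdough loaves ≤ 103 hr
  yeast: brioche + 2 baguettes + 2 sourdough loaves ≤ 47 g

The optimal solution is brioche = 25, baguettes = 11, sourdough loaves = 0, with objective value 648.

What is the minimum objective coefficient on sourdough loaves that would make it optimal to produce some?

18

Check each constraint at x*: butter 183/183 (tight); labor 86/103 (slack 17); yeast 47/47 (tight).
By complementary slackness, y = 0 for the non-binding constraint.
Dual feasibility on the basic columns requires 6·y_butter + 1·y_yeast = 18, 3·y_butter + 2·y_yeast = 18.
→ y_butter = 2 and y_yeast = 6.
sourdough loaves enters the basis when its profit ≥ yᵀa₃ = 2·3 + 6·2 = 18.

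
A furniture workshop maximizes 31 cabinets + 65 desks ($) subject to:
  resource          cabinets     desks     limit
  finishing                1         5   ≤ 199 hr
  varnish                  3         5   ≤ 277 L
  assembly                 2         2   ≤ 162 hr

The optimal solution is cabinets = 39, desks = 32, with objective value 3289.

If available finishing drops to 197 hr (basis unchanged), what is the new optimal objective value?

3281

Check each constraint at x*: finishing 199/199 (tight); varnish 277/277 (tight); assembly 142/162 (slack 20).
Slack constraints have shadow price 0 (complementary slackness).
Dual feasibility on the basic columns requires 1·y_finishing + 3·y_varnish = 31, 5·y_finishing + 5·y_varnish = 65.
Solving: y_finishing = 4, y_varnish = 9.
Δz = y_finishing·Δb = 4 × (-2) = -8, so new z* = 3289 − 8 = 3281.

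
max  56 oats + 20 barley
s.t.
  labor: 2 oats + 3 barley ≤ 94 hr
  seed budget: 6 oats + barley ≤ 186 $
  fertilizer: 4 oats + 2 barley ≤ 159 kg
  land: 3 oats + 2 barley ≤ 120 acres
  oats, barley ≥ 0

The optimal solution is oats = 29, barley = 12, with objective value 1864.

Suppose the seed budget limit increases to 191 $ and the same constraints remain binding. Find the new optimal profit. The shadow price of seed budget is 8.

1904

Δb = 5, so new z* = 1864 + (8)·(5) = 1864 + 40 = 1904.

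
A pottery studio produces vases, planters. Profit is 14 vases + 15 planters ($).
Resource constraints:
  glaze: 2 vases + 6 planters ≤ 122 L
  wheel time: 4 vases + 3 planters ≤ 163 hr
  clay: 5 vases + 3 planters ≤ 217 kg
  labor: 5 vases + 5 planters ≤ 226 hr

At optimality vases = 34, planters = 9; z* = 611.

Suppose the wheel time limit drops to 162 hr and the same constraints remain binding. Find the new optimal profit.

At the optimum: glaze uses 122 of 122 (binding); wheel time uses 163 of 163 (binding); clay uses 197 of 217 (slack = 20); labor uses 215 of 226 (slack = 11).
Slack constraints have shadow price 0 (complementary slackness).
The binding rows give the dual system: 2·y_glaze + 4·y_wheel time = 14 and 6·y_glaze + 3·y_wheel time = 15.
This yields shadow prices y_glaze = 1, y_wheel time = 3.
Δz = y_wheel time·Δb = 3 × (-1) = -3, so new z* = 611 − 3 = 608.

608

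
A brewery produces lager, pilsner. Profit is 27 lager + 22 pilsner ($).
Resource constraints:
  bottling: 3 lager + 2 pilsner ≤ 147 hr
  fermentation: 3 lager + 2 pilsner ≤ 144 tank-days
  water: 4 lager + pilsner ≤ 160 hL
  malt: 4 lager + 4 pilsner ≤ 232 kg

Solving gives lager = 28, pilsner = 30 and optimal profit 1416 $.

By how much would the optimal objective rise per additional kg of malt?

Binding: fermentation and malt. Non-binding: bottling (3 unused), water (18 unused).
Slack constraints have shadow price 0 (complementary slackness).
Dual feasibility on the basic columns requires 3·y_fermentation + 4·y_malt = 27, 2·y_fermentation + 4·y_malt = 22.
→ y_fermentation = 5 and y_malt = 3.
Shadow price of malt = 3.

3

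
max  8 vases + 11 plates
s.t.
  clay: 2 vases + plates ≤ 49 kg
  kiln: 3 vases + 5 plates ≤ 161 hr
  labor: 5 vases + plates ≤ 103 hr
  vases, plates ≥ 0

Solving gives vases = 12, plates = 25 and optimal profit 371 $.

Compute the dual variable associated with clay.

Binding: clay and kiln. Non-binding: labor (18 unused).
Slack constraints have shadow price 0 (complementary slackness).
From A_Bᵀ y = c: 2·y_clay + 3·y_kiln = 8; 1·y_clay + 5·y_kiln = 11.
Solving: y_clay = 1, y_kiln = 2.
Shadow price of clay = 1.

1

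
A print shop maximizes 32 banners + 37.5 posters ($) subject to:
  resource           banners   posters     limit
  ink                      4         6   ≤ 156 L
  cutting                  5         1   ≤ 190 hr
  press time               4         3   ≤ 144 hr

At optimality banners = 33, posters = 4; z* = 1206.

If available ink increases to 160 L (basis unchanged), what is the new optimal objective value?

1224

Binding: ink and press time. Non-binding: cutting (21 unused).
Since cutting is not tight, its dual is 0.
Dual feasibility on the basic columns requires 4·y_ink + 4·y_press time = 32, 6·y_ink + 3·y_press time = 37.5.
Solving: y_ink = 4.5, y_press time = 3.5.
Δz = y_ink·Δb = 4.5 × (4) = 18, so new z* = 1206 + 18 = 1224.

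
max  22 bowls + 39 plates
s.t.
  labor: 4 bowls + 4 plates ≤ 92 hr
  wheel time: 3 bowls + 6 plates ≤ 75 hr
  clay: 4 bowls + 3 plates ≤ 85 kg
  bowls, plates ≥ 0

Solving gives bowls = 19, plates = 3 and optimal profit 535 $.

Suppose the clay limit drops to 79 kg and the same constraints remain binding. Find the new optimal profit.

529

Binding: wheel time and clay. Non-binding: labor (4 unused).
Since labor is not tight, its dual is 0.
The binding rows give the dual system: 3·y_wheel time + 4·y_clay = 22 and 6·y_wheel time + 3·y_clay = 39.
This yields shadow prices y_wheel time = 6, y_clay = 1.
Δz = y_clay·Δb = 1 × (-6) = -6, so new z* = 535 − 6 = 529.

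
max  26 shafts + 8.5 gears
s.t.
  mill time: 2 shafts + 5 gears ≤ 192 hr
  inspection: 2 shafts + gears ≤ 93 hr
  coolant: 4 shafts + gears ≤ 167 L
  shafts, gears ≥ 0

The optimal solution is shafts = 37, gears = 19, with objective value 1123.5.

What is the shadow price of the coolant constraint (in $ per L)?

At the optimum: mill time uses 169 of 192 (slack = 23); inspection uses 93 of 93 (binding); coolant uses 167 of 167 (binding).
By complementary slackness, y = 0 for the non-binding constraint.
From A_Bᵀ y = c: 2·y_inspection + 4·y_coolant = 26; 1·y_inspection + 1·y_coolant = 8.5.
→ y_inspection = 4 and y_coolant = 4.5.
Shadow price of coolant = 4.5.

4.5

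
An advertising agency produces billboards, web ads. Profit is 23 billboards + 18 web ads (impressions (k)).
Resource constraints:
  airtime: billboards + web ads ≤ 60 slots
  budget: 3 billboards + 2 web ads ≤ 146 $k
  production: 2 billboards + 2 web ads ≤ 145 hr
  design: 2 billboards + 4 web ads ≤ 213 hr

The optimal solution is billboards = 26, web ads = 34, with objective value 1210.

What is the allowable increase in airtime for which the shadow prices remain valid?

Binding constraints: airtime, budget. The basis is B = [[1,1],[3,2]] with det -1.
Per unit increase in airtime, x* moves by d = (-2, 3).
The basis stays optimal until design becomes binding; allowable increase = 3.125 slots.

3.125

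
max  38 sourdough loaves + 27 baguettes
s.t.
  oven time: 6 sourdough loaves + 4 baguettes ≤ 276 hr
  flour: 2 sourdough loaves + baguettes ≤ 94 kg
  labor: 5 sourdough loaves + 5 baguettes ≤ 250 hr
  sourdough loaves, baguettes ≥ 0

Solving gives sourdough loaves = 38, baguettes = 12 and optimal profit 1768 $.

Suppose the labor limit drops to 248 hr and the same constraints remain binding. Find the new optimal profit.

1766

Check each constraint at x*: oven time 276/276 (tight); flour 88/94 (slack 6); labor 250/250 (tight).
Slack constraints have shadow price 0 (complementary slackness).
Dual feasibility on the basic columns requires 6·y_oven time + 5·y_labor = 38, 4·y_oven time + 5·y_labor = 27.
This yields shadow prices y_oven time = 5.5, y_labor = 1.
Δz = y_labor·Δb = 1 × (-2) = -2, so new z* = 1768 − 2 = 1766.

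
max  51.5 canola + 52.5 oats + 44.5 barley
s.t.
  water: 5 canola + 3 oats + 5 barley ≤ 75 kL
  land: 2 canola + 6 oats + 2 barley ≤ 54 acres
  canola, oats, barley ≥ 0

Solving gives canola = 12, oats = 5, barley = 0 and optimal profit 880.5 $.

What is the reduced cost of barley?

Both water and land are binding at x*.
The binding rows give the dual system: 5·y_water + 2·y_land = 51.5 and 3·y_water + 6·y_land = 52.5.
This yields shadow prices y_water = 8.5, y_land = 4.5.
Reduced cost of barley: c₃ − yᵀa₃ = 44.5 − (8.5·5 + 4.5·2) = 44.5 − 51.5 = -7.

-7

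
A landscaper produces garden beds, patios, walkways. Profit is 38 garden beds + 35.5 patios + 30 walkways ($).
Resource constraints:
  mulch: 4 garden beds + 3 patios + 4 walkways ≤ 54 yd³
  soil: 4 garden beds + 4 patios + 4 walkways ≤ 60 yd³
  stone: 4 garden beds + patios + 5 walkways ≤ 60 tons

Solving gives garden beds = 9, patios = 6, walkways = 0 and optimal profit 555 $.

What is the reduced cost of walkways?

Check each constraint at x*: mulch 54/54 (tight); soil 60/60 (tight); stone 42/60 (slack 18).
By complementary slackness, y = 0 for the non-binding constraint.
Dual feasibility on the basic columns requires 4·y_mulch + 4·y_soil = 38, 3·y_mulch + 4·y_soil = 35.5.
Solving: y_mulch = 2.5, y_soil = 7.
Reduced cost of walkways: c₃ − yᵀa₃ = 30 − (2.5·4 + 7·4) = 30 − 38 = -8.

-8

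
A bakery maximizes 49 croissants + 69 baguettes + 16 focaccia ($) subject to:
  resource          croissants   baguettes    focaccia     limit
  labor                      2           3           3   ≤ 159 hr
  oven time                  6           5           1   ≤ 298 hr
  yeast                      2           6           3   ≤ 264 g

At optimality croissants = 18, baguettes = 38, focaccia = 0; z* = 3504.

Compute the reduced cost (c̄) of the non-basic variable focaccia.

-9.5

Check each constraint at x*: labor 150/159 (slack 9); oven time 298/298 (tight); yeast 264/264 (tight).
Slack constraints have shadow price 0 (complementary slackness).
Dual feasibility on the basic columns requires 6·y_oven time + 2·y_yeast = 49, 5·y_oven time + 6·y_yeast = 69.
→ y_oven time = 6 and y_yeast = 6.5.
Reduced cost of focaccia: c₃ − yᵀa₃ = 16 − (6·1 + 6.5·3) = 16 − 25.5 = -9.5.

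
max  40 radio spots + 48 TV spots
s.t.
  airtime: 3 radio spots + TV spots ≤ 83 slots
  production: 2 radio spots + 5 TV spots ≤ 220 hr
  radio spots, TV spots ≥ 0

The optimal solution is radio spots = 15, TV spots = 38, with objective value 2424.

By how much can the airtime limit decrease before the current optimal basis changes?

39

Binding constraints: airtime, production. The basis is B = [[3,1],[2,5]] with det 13.
Per unit decrease in airtime, x* moves by d = (-0.3846, 0.1538).
The basis stays optimal until radio spots reaches 0; allowable decrease = 39 slots.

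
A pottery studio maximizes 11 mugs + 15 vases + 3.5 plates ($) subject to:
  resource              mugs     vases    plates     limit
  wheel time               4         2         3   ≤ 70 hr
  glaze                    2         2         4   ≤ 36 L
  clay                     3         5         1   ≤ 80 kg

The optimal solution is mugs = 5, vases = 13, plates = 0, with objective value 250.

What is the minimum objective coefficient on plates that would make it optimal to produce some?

12

Binding: glaze and clay. Non-binding: wheel time (24 unused).
By complementary slackness, y = 0 for the non-binding constraint.
Dual feasibility on the basic columns requires 2·y_glaze + 3·y_clay = 11, 2·y_glaze + 5·y_clay = 15.
→ y_glaze = 2.5 and y_clay = 2.
plates enters the basis when its profit ≥ yᵀa₃ = 2.5·4 + 2·1 = 12.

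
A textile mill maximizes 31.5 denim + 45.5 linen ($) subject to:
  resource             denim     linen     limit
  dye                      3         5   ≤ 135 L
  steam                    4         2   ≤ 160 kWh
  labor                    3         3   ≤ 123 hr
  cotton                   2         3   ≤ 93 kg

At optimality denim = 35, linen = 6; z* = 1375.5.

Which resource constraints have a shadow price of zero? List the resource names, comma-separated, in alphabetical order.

cotton, steam

dye: 135/135 (binding)
steam: 152/160 (slack 8)
labor: 123/123 (binding)
cotton: 88/93 (slack 5)
By complementary slackness, a constraint with positive slack has shadow price 0 → cotton, steam.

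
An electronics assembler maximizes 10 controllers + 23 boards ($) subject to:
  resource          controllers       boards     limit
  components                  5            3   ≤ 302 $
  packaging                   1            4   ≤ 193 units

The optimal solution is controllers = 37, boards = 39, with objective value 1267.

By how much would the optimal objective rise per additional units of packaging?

Check each constraint at x*: components 302/302 (tight); packaging 193/193 (tight).
Dual feasibility on the basic columns requires 5·y_components + 1·y_packaging = 10, 3·y_components + 4·y_packaging = 23.
This yields shadow prices y_components = 1, y_packaging = 5.
Shadow price of packaging = 5.

5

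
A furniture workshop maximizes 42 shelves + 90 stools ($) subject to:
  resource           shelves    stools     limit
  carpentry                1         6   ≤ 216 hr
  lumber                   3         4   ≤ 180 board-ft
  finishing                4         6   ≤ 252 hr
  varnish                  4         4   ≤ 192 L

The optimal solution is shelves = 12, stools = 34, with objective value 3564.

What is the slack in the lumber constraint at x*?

lumber used = 3·12 + 4·34 = 172; slack = 180 − 172 = 8.

8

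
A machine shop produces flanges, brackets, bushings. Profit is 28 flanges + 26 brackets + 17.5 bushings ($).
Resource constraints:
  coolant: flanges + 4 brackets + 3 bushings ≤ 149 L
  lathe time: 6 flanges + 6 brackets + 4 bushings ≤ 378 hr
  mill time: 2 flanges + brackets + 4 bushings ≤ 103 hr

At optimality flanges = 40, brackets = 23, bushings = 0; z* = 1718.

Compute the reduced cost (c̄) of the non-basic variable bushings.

-6.5

Check each constraint at x*: coolant 132/149 (slack 17); lathe time 378/378 (tight); mill time 103/103 (tight).
By complementary slackness, y = 0 for the non-binding constraint.
From A_Bᵀ y = c: 6·y_lathe time + 2·y_mill time = 28; 6·y_lathe time + 1·y_mill time = 26.
This yields shadow prices y_lathe time = 4, y_mill time = 2.
Reduced cost of bushings: c₃ − yᵀa₃ = 17.5 − (4·4 + 2·4) = 17.5 − 24 = -6.5.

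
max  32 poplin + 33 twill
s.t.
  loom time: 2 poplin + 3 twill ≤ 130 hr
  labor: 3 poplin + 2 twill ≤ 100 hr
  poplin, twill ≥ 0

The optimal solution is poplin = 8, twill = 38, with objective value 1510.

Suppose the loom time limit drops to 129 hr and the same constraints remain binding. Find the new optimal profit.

1503

At the optimum: loom time uses 130 of 130 (binding); labor uses 100 of 100 (binding).
From A_Bᵀ y = c: 2·y_loom time + 3·y_labor = 32; 3·y_loom time + 2·y_labor = 33.
Solving: y_loom time = 7, y_labor = 6.
Δz = y_loom time·Δb = 7 × (-1) = -7, so new z* = 1510 − 7 = 1503.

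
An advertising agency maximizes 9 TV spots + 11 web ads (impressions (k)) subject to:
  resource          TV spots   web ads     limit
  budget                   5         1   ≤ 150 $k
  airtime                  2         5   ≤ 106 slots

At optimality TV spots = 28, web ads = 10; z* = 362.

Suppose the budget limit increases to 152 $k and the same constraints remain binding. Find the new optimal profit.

364

At the optimum: budget uses 150 of 150 (binding); airtime uses 106 of 106 (binding).
The binding rows give the dual system: 5·y_budget + 2·y_airtime = 9 and 1·y_budget + 5·y_airtime = 11.
Solving: y_budget = 1, y_airtime = 2.
Δz = y_budget·Δb = 1 × (2) = 2, so new z* = 362 + 2 = 364.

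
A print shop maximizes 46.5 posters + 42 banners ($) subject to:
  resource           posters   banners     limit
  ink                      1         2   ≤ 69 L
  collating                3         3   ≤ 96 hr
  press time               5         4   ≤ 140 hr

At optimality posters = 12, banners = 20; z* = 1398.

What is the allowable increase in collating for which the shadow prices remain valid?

Binding constraints: collating, press time. The basis is B = [[3,3],[5,4]] with det -3.
Per unit increase in collating, x* moves by d = (-1.3333, 1.6667).
The basis stays optimal until ink becomes binding; allowable increase = 8.5 hr.

8.5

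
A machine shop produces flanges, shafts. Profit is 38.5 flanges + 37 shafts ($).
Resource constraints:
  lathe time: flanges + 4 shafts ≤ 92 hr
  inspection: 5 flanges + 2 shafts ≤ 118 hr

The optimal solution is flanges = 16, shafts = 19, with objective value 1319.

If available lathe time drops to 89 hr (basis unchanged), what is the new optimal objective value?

Check each constraint at x*: lathe time 92/92 (tight); inspection 118/118 (tight).
From A_Bᵀ y = c: 1·y_lathe time + 5·y_inspection = 38.5; 4·y_lathe time + 2·y_inspection = 37.
This yields shadow prices y_lathe time = 6, y_inspection = 6.5.
Δz = y_lathe time·Δb = 6 × (-3) = -18, so new z* = 1319 − 18 = 1301.

1301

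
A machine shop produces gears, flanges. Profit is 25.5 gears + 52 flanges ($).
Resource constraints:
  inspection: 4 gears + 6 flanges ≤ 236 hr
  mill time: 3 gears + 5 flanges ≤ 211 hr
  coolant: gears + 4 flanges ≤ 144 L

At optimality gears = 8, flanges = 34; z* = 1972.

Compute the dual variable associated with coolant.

Binding: inspection and coolant. Non-binding: mill time (17 unused).
Slack constraints have shadow price 0 (complementary slackness).
The binding rows give the dual system: 4·y_inspection + 1·y_coolant = 25.5 and 6·y_inspection + 4·y_coolant = 52.
Solving: y_inspection = 5, y_coolant = 5.5.
Shadow price of coolant = 5.5.

5.5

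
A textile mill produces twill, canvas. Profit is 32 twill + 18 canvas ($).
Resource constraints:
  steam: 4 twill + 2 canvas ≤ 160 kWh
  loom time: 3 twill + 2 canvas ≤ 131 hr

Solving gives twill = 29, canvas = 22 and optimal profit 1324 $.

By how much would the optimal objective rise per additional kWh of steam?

Check each constraint at x*: steam 160/160 (tight); loom time 131/131 (tight).
The binding rows give the dual system: 4·y_steam + 3·y_loom time = 32 and 2·y_steam + 2·y_loom time = 18.
Solving: y_steam = 5, y_loom time = 4.
Shadow price of steam = 5.

5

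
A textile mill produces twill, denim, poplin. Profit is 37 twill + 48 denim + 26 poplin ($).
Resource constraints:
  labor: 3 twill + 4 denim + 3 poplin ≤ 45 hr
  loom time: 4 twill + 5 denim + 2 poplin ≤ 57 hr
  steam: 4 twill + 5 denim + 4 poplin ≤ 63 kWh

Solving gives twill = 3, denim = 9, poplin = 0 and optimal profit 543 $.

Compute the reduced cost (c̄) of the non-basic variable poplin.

-3

Binding: labor and loom time. Non-binding: steam (6 unused).
Slack constraints have shadow price 0 (complementary slackness).
Dual feasibility on the basic columns requires 3·y_labor + 4·y_loom time = 37, 4·y_labor + 5·y_loom time = 48.
→ y_labor = 7 and y_loom time = 4.
Reduced cost of poplin: c₃ − yᵀa₃ = 26 − (7·3 + 4·2) = 26 − 29 = -3.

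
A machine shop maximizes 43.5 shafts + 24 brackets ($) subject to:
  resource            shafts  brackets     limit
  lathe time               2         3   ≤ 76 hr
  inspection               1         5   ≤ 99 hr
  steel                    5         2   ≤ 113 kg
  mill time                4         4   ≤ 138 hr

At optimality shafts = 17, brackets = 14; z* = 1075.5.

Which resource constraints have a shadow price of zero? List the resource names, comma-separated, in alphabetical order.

inspection, mill time

lathe time: 76/76 (binding)
inspection: 87/99 (slack 12)
steel: 113/113 (binding)
mill time: 124/138 (slack 14)
By complementary slackness, a constraint with positive slack has shadow price 0 → inspection, mill time.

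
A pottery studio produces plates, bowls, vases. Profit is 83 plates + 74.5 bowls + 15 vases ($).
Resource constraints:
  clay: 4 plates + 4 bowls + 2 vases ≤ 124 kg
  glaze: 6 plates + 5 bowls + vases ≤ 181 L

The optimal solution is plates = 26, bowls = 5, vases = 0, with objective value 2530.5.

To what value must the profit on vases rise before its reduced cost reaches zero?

Check each constraint at x*: clay 124/124 (tight); glaze 181/181 (tight).
From A_Bᵀ y = c: 4·y_clay + 6·y_glaze = 83; 4·y_clay + 5·y_glaze = 74.5.
This yields shadow prices y_clay = 8, y_glaze = 8.5.
vases enters the basis when its profit ≥ yᵀa₃ = 8·2 + 8.5·1 = 24.5.

24.5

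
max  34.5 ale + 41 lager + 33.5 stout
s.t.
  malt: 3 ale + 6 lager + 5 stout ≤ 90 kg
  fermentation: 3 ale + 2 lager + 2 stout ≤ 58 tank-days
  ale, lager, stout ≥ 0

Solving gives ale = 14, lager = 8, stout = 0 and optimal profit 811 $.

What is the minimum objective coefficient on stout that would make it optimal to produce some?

36.5

Check each constraint at x*: malt 90/90 (tight); fermentation 58/58 (tight).
The binding rows give the dual system: 3·y_malt + 3·y_fermentation = 34.5 and 6·y_malt + 2·y_fermentation = 41.
This yields shadow prices y_malt = 4.5, y_fermentation = 7.
stout enters the basis when its profit ≥ yᵀa₃ = 4.5·5 + 7·2 = 36.5.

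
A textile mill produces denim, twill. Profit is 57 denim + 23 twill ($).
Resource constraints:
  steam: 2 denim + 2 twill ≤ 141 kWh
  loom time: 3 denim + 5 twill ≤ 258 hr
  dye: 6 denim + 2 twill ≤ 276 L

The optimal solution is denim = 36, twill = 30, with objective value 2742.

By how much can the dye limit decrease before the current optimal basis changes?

Binding constraints: loom time, dye. The basis is B = [[3,5],[6,2]] with det -24.
Per unit decrease in dye, x* moves by d = (-0.2083, 0.125).
The basis stays optimal until denim reaches 0; allowable decrease = 172.8 L.

172.8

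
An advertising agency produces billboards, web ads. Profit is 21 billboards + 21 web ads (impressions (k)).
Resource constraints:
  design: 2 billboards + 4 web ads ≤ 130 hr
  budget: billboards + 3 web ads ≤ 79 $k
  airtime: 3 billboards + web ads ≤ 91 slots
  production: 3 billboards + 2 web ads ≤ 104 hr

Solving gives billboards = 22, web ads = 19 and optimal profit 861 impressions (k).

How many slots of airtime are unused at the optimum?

6

airtime used = 3·22 + 1·19 = 85; slack = 91 − 85 = 6.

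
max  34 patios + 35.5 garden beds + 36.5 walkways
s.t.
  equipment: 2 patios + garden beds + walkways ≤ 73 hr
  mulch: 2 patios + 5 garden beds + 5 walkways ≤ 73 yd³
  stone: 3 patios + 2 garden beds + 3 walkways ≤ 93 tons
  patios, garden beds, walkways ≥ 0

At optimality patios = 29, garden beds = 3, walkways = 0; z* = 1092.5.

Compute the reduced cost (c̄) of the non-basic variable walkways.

-8

Binding: mulch and stone. Non-binding: equipment (12 unused).
By complementary slackness, y = 0 for the non-binding constraint.
Dual feasibility on the basic columns requires 2·y_mulch + 3·y_stone = 34, 5·y_mulch + 2·y_stone = 35.5.
This yields shadow prices y_mulch = 3.5, y_stone = 9.
Reduced cost of walkways: c₃ − yᵀa₃ = 36.5 − (3.5·5 + 9·3) = 36.5 − 44.5 = -8.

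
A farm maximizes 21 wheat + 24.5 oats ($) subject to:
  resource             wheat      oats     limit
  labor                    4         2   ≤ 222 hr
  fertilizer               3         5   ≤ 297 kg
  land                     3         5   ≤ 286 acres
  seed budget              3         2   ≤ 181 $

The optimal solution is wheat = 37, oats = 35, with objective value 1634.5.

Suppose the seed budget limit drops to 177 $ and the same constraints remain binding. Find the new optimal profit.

1620.5

At the optimum: labor uses 218 of 222 (slack = 4); fertilizer uses 286 of 297 (slack = 11); land uses 286 of 286 (binding); seed budget uses 181 of 181 (binding).
By complementary slackness, y = 0 for the non-binding constraints.
The binding rows give the dual system: 3·y_land + 3·y_seed budget = 21 and 5·y_land + 2·y_seed budget = 24.5.
Solving: y_land = 3.5, y_seed budget = 3.5.
Δz = y_seed budget·Δb = 3.5 × (-4) = -14, so new z* = 1634.5 − 14 = 1620.5.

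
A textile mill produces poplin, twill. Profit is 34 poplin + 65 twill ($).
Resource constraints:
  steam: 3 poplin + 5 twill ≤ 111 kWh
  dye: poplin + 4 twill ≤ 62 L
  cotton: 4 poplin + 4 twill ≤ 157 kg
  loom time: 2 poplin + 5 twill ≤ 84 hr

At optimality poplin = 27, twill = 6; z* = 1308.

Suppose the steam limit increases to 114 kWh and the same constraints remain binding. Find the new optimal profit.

1332

Binding: steam and loom time. Non-binding: dye (11 unused), cotton (25 unused).
Since dye, cotton are not tight, their duals are 0.
From A_Bᵀ y = c: 3·y_steam + 2·y_loom time = 34; 5·y_steam + 5·y_loom time = 65.
This yields shadow prices y_steam = 8, y_loom time = 5.
Δz = y_steam·Δb = 8 × (3) = 24, so new z* = 1308 + 24 = 1332.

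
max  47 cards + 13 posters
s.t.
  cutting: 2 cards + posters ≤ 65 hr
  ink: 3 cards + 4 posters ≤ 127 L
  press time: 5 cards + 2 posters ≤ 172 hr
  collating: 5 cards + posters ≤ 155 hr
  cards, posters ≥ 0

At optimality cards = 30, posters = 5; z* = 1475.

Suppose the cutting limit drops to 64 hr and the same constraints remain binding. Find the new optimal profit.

1469

Binding: cutting and collating. Non-binding: ink (17 unused), press time (12 unused).
Since ink, press time are not tight, their duals are 0.
Dual feasibility on the basic columns requires 2·y_cutting + 5·y_collating = 47, 1·y_cutting + 1·y_collating = 13.
This yields shadow prices y_cutting = 6, y_collating = 7.
Δz = y_cutting·Δb = 6 × (-1) = -6, so new z* = 1475 − 6 = 1469.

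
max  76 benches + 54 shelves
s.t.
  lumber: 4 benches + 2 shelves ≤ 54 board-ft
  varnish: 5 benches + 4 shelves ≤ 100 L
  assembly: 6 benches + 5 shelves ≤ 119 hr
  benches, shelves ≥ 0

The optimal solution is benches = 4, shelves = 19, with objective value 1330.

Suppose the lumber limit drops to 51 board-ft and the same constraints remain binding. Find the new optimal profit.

Check each constraint at x*: lumber 54/54 (tight); varnish 96/100 (slack 4); assembly 119/119 (tight).
By complementary slackness, y = 0 for the non-binding constraint.
Dual feasibility on the basic columns requires 4·y_lumber + 6·y_assembly = 76, 2·y_lumber + 5·y_assembly = 54.
Solving: y_lumber = 7, y_assembly = 8.
Δz = y_lumber·Δb = 7 × (-3) = -21, so new z* = 1330 − 21 = 1309.

1309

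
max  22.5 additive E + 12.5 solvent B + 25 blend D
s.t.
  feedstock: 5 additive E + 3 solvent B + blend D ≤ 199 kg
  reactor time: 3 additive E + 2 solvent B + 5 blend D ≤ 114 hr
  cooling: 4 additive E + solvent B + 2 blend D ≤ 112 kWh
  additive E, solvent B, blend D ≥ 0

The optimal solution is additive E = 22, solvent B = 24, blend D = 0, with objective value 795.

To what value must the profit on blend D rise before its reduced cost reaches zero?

30.5

At the optimum: feedstock uses 182 of 199 (slack = 17); reactor time uses 114 of 114 (binding); cooling uses 112 of 112 (binding).
Since feedstock is not tight, its dual is 0.
The binding rows give the dual system: 3·y_reactor time + 4·y_cooling = 22.5 and 2·y_reactor time + 1·y_cooling = 12.5.
Solving: y_reactor time = 5.5, y_cooling = 1.5.
blend D enters the basis when its profit ≥ yᵀa₃ = 5.5·5 + 1.5·2 = 30.5.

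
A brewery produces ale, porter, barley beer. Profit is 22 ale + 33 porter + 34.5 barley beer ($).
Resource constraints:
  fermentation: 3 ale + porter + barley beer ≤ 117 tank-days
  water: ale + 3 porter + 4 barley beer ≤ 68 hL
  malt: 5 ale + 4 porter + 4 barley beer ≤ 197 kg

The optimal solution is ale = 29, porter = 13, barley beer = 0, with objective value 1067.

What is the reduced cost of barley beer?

-5.5

Check each constraint at x*: fermentation 100/117 (slack 17); water 68/68 (tight); malt 197/197 (tight).
Slack constraints have shadow price 0 (complementary slackness).
The binding rows give the dual system: 1·y_water + 5·y_malt = 22 and 3·y_water + 4·y_malt = 33.
Solving: y_water = 7, y_malt = 3.
Reduced cost of barley beer: c₃ − yᵀa₃ = 34.5 − (7·4 + 3·4) = 34.5 − 40 = -5.5.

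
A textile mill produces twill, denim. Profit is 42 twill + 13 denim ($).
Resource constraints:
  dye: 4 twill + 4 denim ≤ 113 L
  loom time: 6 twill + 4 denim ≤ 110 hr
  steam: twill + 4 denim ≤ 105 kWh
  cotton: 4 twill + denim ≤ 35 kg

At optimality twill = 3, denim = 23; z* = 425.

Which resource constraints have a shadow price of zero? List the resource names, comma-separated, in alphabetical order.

dye, steam

dye: 104/113 (slack 9)
loom time: 110/110 (binding)
steam: 95/105 (slack 10)
cotton: 35/35 (binding)
By complementary slackness, a constraint with positive slack has shadow price 0 → dye, steam.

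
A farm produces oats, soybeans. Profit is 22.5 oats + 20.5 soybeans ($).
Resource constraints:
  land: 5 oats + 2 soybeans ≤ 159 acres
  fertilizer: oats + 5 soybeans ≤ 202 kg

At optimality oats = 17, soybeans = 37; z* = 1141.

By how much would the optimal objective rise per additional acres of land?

4

At the optimum: land uses 159 of 159 (binding); fertilizer uses 202 of 202 (binding).
The binding rows give the dual system: 5·y_land + 1·y_fertilizer = 22.5 and 2·y_land + 5·y_fertilizer = 20.5.
This yields shadow prices y_land = 4, y_fertilizer = 2.5.
Shadow price of land = 4.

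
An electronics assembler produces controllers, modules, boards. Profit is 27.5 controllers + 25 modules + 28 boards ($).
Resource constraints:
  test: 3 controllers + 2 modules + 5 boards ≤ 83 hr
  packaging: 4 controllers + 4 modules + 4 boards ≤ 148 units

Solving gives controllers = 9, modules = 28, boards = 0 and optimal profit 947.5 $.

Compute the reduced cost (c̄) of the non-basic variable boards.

-4.5

Both test and packaging are binding at x*.
The binding rows give the dual system: 3·y_test + 4·y_packaging = 27.5 and 2·y_test + 4·y_packaging = 25.
Solving: y_test = 2.5, y_packaging = 5.
Reduced cost of boards: c₃ − yᵀa₃ = 28 − (2.5·5 + 5·4) = 28 − 32.5 = -4.5.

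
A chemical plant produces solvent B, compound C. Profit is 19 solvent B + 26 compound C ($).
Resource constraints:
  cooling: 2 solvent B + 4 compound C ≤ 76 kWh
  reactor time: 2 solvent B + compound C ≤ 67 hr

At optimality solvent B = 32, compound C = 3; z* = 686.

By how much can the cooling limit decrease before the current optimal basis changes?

9

Binding constraints: cooling, reactor time. The basis is B = [[2,4],[2,1]] with det -6.
Per unit decrease in cooling, x* moves by d = (0.1667, -0.3333).
The basis stays optimal until compound C reaches 0; allowable decrease = 9 kWh.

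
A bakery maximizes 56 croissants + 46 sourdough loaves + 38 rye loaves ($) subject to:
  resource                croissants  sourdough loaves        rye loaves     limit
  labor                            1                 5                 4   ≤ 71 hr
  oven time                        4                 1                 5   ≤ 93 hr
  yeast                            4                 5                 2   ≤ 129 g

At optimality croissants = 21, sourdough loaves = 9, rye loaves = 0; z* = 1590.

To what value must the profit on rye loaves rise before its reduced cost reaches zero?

46

Binding: oven time and yeast. Non-binding: labor (5 unused).
By complementary slackness, y = 0 for the non-binding constraint.
From A_Bᵀ y = c: 4·y_oven time + 4·y_yeast = 56; 1·y_oven time + 5·y_yeast = 46.
This yields shadow prices y_oven time = 6, y_yeast = 8.
rye loaves enters the basis when its profit ≥ yᵀa₃ = 6·5 + 8·2 = 46.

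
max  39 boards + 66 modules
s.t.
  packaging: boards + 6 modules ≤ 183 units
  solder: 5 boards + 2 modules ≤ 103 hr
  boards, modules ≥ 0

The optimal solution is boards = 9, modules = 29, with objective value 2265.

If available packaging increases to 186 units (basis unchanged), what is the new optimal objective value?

2292

Both packaging and solder are binding at x*.
From A_Bᵀ y = c: 1·y_packaging + 5·y_solder = 39; 6·y_packaging + 2·y_solder = 66.
→ y_packaging = 9 and y_solder = 6.
Δz = y_packaging·Δb = 9 × (3) = 27, so new z* = 2265 + 27 = 2292.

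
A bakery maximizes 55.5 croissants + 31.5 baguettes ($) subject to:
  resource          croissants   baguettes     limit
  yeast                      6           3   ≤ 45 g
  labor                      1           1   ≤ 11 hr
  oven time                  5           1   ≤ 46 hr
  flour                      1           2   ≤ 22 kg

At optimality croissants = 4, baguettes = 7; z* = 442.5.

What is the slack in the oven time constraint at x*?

19

oven time used = 5·4 + 1·7 = 27; slack = 46 − 27 = 19.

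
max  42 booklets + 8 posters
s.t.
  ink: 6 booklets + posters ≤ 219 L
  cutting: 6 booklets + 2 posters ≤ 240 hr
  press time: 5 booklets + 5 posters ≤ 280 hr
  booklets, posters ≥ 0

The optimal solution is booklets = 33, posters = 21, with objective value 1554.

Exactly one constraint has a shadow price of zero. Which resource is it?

ink: 219/219 (binding)
cutting: 240/240 (binding)
press time: 270/280 (slack 10)
By complementary slackness, a constraint with positive slack has shadow price 0 → press time.

press time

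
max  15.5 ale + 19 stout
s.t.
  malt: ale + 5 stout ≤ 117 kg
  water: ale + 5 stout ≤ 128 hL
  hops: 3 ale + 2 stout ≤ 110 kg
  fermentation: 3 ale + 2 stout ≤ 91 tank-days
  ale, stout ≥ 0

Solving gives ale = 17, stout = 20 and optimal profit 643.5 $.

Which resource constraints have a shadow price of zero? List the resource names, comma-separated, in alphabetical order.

hops, water

malt: 117/117 (binding)
water: 117/128 (slack 11)
hops: 91/110 (slack 19)
fermentation: 91/91 (binding)
By complementary slackness, a constraint with positive slack has shadow price 0 → hops, water.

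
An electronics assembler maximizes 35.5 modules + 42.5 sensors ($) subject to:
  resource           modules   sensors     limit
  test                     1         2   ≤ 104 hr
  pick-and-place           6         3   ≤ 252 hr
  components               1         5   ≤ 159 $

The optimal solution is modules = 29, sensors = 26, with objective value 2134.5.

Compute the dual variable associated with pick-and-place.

Check each constraint at x*: test 81/104 (slack 23); pick-and-place 252/252 (tight); components 159/159 (tight).
Slack constraints have shadow price 0 (complementary slackness).
The binding rows give the dual system: 6·y_pick-and-place + 1·y_components = 35.5 and 3·y_pick-and-place + 5·y_components = 42.5.
Solving: y_pick-and-place = 5, y_components = 5.5.
Shadow price of pick-and-place = 5.

5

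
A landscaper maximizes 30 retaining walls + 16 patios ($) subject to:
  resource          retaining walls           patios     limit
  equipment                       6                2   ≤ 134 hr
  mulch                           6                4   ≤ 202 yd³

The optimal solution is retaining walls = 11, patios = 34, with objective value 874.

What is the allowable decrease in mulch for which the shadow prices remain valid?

68

Binding constraints: equipment, mulch. The basis is B = [[6,2],[6,4]] with det 12.
Per unit decrease in mulch, x* moves by d = (0.1667, -0.5).
The basis stays optimal until patios reaches 0; allowable decrease = 68 yd³.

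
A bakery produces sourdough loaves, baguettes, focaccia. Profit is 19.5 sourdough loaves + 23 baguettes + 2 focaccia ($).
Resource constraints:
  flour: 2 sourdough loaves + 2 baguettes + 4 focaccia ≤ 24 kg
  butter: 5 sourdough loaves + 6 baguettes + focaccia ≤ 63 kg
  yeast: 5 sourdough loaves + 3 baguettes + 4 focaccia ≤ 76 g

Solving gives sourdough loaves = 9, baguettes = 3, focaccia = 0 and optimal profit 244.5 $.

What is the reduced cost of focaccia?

Check each constraint at x*: flour 24/24 (tight); butter 63/63 (tight); yeast 54/76 (slack 22).
Since yeast is not tight, its dual is 0.
From A_Bᵀ y = c: 2·y_flour + 5·y_butter = 19.5; 2·y_flour + 6·y_butter = 23.
→ y_flour = 1 and y_butter = 3.5.
Reduced cost of focaccia: c₃ − yᵀa₃ = 2 − (1·4 + 3.5·1) = 2 − 7.5 = -5.5.

-5.5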